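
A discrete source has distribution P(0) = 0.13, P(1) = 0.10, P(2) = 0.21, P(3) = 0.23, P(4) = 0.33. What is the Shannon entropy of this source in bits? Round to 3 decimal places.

2.203 bits

H = −Σ pᵢ log₂ pᵢ.
−0.13·log₂(0.13) = 0.3826
−0.10·log₂(0.10) = 0.3322
−0.21·log₂(0.21) = 0.4728
−0.23·log₂(0.23) = 0.4877
−0.33·log₂(0.33) = 0.5278
Sum ≈ 2.2032 → 2.203 bits.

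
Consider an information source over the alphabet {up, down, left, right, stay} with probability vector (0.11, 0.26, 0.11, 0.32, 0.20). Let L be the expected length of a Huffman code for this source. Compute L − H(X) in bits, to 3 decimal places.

Entropy H = −Σ p log₂ p ≈ 2.1963 bits.
Huffman merges: 11/100+11/100→11/50; 1/5+11/50→21/50; 13/50+8/25→29/50; 21/50+29/50→1. L = 111/50 ≈ 2.2200.
L − H = 2.2200 − 2.1963 = 0.024 bits.

0.024 bits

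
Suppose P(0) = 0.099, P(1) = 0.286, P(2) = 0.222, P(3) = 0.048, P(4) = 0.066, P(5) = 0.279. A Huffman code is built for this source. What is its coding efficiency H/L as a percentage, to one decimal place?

Entropy H = −Σ p log₂ p ≈ 2.3118 bits.
Huffman merges: 6/125+33/500→57/500; 99/1000+57/500→213/1000; 213/1000+111/500→87/200; 279/1000+143/500→113/200; 87/200+113/200→1. L = 2327/1000 ≈ 2.3270.
Efficiency = H/L = 2.3118/2.3270 = 99.3%.

99.3%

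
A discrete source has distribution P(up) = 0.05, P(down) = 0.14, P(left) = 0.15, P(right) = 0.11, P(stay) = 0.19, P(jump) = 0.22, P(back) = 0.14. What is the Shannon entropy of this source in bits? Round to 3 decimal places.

2.707 bits

H = −Σ pᵢ log₂ pᵢ.
−0.05·log₂(0.05) = 0.2161
−0.14·log₂(0.14) = 0.3971
−0.15·log₂(0.15) = 0.4105
−0.11·log₂(0.11) = 0.3503
−0.19·log₂(0.19) = 0.4552
−0.22·log₂(0.22) = 0.4806
−0.14·log₂(0.14) = 0.3971
Sum ≈ 2.7069 → 2.707 bits.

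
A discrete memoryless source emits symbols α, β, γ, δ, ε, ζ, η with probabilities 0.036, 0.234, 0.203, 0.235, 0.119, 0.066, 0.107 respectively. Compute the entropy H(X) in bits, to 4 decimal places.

H = −Σ pᵢ log₂ pᵢ.
−0.036·log₂(0.036) = 0.1727
−0.234·log₂(0.234) = 0.4903
−0.203·log₂(0.203) = 0.4670
−0.235·log₂(0.235) = 0.4910
−0.119·log₂(0.119) = 0.3654
−0.066·log₂(0.066) = 0.2588
−0.107·log₂(0.107) = 0.3450
Sum ≈ 2.5902 → 2.5902 bits.

2.5902 bits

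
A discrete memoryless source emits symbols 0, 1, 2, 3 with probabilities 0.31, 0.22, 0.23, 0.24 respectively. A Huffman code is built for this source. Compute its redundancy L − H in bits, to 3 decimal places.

0.014 bits

Entropy H = −Σ p log₂ p ≈ 1.9862 bits.
Huffman merges: 11/50+23/100→9/20; 6/25+31/100→11/20; 9/20+11/20→1. L = 2 ≈ 2.0000.
L − H = 2.0000 − 1.9862 = 0.014 bits.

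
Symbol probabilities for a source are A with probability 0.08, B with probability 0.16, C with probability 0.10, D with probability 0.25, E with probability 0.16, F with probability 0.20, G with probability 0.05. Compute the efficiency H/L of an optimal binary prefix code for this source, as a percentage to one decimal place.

Entropy H = −Σ p log₂ p ≈ 2.6502 bits.
Huffman merges: 1/20+2/25→13/100; 1/10+13/100→23/100; 4/25+4/25→8/25; 1/5+23/100→43/100; 1/4+8/25→57/100; 43/100+57/100→1. L = 67/25 ≈ 2.6800.
Efficiency = H/L = 2.6502/2.6800 = 98.9%.

98.9%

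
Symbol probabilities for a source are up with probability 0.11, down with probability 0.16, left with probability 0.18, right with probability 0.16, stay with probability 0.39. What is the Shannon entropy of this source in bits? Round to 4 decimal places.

H = −Σ pᵢ log₂ pᵢ.
−0.11·log₂(0.11) = 0.3503
−0.16·log₂(0.16) = 0.4230
−0.18·log₂(0.18) = 0.4453
−0.16·log₂(0.16) = 0.4230
−0.39·log₂(0.39) = 0.5298
Sum ≈ 2.1714 → 2.1714 bits.

2.1714 bits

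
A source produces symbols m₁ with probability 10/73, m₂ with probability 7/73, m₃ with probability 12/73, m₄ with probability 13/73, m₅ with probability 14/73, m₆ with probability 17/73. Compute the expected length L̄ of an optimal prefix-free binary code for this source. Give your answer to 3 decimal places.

Repeatedly combine the two least-probable nodes; the expected code length is the sum of the merged weights.
merge 7/73 + 10/73 → 17/73
merge 12/73 + 13/73 → 25/73
merge 14/73 + 17/73 → 31/73
merge 17/73 + 25/73 → 42/73
merge 31/73 + 42/73 → 1
L = 17/73 + 25/73 + 31/73 + 42/73 + 1 = 188/73 ≈ 2.575 bits/symbol.

2.575 bits/symbol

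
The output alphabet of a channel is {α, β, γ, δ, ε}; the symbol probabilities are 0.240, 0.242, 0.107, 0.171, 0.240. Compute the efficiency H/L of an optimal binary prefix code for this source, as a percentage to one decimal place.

99.4%

Entropy H = −Σ p log₂ p ≈ 2.2643 bits.
Huffman merges: 107/1000+171/1000→139/500; 6/25+6/25→12/25; 121/500+139/500→13/25; 12/25+13/25→1. L = 1139/500 ≈ 2.2780.
Efficiency = H/L = 2.2643/2.2780 = 99.4%.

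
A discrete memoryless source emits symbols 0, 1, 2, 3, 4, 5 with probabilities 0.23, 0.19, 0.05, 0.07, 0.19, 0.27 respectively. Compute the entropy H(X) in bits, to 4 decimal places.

H = −Σ pᵢ log₂ pᵢ.
−0.23·log₂(0.23) = 0.4877
−0.19·log₂(0.19) = 0.4552
−0.05·log₂(0.05) = 0.2161
−0.07·log₂(0.07) = 0.2686
−0.19·log₂(0.19) = 0.4552
−0.27·log₂(0.27) = 0.5100
Sum ≈ 2.3928 → 2.3928 bits.

2.3928 bits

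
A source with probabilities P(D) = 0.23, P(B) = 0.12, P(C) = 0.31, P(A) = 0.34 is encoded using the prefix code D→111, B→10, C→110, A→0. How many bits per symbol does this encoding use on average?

L̄ = Σ pᵢ·ℓᵢ = 0.23·3 + 0.12·2 + 0.31·3 + 0.34·1 = 2.2 bits/symbol.

2.2 bits/symbol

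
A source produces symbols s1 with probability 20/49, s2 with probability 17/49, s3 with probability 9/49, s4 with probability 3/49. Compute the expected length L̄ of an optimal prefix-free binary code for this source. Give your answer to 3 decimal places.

Repeatedly combine the two least-probable nodes; the expected code length is the sum of the merged weights.
merge 3/49 + 9/49 → 12/49
merge 12/49 + 17/49 → 29/49
merge 20/49 + 29/49 → 1
L = 12/49 + 29/49 + 1 = 90/49 ≈ 1.837 bits/symbol.

1.837 bits/symbol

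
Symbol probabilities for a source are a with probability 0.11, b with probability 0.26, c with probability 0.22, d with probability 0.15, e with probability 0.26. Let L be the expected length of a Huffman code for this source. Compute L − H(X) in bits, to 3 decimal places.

Entropy H = −Σ p log₂ p ≈ 2.2520 bits.
Huffman merges: 11/100+3/20→13/50; 11/50+13/50→12/25; 13/50+13/50→13/25; 12/25+13/25→1. L = 113/50 ≈ 2.2600.
L − H = 2.2600 − 2.2520 = 0.008 bits.

0.008 bits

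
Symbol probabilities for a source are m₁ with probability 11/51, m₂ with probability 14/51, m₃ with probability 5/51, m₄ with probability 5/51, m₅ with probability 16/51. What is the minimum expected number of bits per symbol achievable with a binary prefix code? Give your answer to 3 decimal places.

Repeatedly combine the two least-probable nodes; the expected code length is the sum of the merged weights.
merge 5/51 + 5/51 → 10/51
merge 10/51 + 11/51 → 7/17
merge 14/51 + 16/51 → 10/17
merge 7/17 + 10/17 → 1
L = 10/51 + 7/17 + 10/17 + 1 = 112/51 ≈ 2.196 bits/symbol.

2.196 bits/symbol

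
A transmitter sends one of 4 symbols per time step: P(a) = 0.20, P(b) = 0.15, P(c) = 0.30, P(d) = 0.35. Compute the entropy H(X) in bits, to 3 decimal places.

1.926 bits

H = −Σ pᵢ log₂ pᵢ.
−0.20·log₂(0.20) = 0.4644
−0.15·log₂(0.15) = 0.4105
−0.30·log₂(0.30) = 0.5211
−0.35·log₂(0.35) = 0.5301
Sum ≈ 1.9261 → 1.926 bits.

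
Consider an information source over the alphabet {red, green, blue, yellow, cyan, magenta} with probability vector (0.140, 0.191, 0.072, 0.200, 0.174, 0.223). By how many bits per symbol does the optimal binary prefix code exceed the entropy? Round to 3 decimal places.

Entropy H = −Σ p log₂ p ≈ 2.5127 bits.
Huffman merges: 9/125+7/50→53/250; 87/500+191/1000→73/200; 1/5+53/250→103/250; 223/1000+73/200→147/250; 103/250+147/250→1. L = 2577/1000 ≈ 2.5770.
L − H = 2.5770 − 2.5127 = 0.064 bits.

0.064 bits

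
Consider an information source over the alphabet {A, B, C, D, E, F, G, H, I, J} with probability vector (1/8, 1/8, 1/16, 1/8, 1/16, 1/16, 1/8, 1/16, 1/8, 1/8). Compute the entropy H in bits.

3.25 bits

Each probability is a power of 1/2, so log₂(1/p) is an integer.
H = Σ p·log₂(1/p) = 1/8·3 + 1/8·3 + 1/16·4 + 1/8·3 + 1/16·4 + 1/16·4 + 1/8·3 + 1/16·4 + 1/8·3 + 1/8·3 = 3.25 bits.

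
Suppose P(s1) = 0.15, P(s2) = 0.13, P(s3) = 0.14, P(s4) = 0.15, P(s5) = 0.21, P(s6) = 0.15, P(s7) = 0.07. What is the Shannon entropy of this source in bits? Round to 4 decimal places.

2.7528 bits

H = −Σ pᵢ log₂ pᵢ.
−0.15·log₂(0.15) = 0.4105
−0.13·log₂(0.13) = 0.3826
−0.14·log₂(0.14) = 0.3971
−0.15·log₂(0.15) = 0.4105
−0.21·log₂(0.21) = 0.4728
−0.15·log₂(0.15) = 0.4105
−0.07·log₂(0.07) = 0.2686
Sum ≈ 2.7528 → 2.7528 bits.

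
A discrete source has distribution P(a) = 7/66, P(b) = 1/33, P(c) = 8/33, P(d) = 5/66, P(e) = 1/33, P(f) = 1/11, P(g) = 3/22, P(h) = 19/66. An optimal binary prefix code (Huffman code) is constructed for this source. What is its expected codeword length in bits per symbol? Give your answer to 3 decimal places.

2.667 bits/symbol

Repeatedly combine the two least-probable nodes; the expected code length is the sum of the merged weights.
merge 1/33 + 1/33 → 2/33
merge 2/33 + 5/66 → 3/22
merge 1/11 + 7/66 → 13/66
merge 3/22 + 3/22 → 3/11
merge 13/66 + 8/33 → 29/66
merge 3/11 + 19/66 → 37/66
merge 29/66 + 37/66 → 1
L = 2/33 + 3/22 + 13/66 + 3/11 + 29/66 + 37/66 + 1 = 8/3 ≈ 2.667 bits/symbol.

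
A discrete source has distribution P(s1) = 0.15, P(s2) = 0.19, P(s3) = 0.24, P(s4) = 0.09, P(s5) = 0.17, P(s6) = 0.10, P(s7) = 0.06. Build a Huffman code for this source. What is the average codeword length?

2.72 bits/symbol

Repeatedly combine the two least-probable nodes; the expected code length is the sum of the merged weights.
merge 3/50 + 9/100 → 3/20
merge 1/10 + 3/20 → 1/4
merge 3/20 + 17/100 → 8/25
merge 19/100 + 6/25 → 43/100
merge 1/4 + 8/25 → 57/100
merge 43/100 + 57/100 → 1
L = 3/20 + 1/4 + 8/25 + 43/100 + 57/100 + 1 = 68/25 = 2.72 bits/symbol.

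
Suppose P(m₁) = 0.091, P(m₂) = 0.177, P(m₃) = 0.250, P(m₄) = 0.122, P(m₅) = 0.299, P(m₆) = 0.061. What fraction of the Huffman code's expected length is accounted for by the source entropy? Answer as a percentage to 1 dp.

Entropy H = −Σ p log₂ p ≈ 2.3941 bits.
Huffman merges: 61/1000+91/1000→19/125; 61/500+19/125→137/500; 177/1000+1/4→427/1000; 137/500+299/1000→573/1000; 427/1000+573/1000→1. L = 1213/500 ≈ 2.4260.
Efficiency = H/L = 2.3941/2.4260 = 98.7%.

98.7%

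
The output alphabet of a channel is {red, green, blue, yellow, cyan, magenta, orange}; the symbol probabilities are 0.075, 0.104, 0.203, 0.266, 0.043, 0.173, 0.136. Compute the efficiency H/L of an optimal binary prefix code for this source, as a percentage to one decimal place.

98.9%

Entropy H = −Σ p log₂ p ≈ 2.6196 bits.
Huffman merges: 43/1000+3/40→59/500; 13/125+59/500→111/500; 17/125+173/1000→309/1000; 203/1000+111/500→17/40; 133/500+309/1000→23/40; 17/40+23/40→1. L = 2649/1000 ≈ 2.6490.
Efficiency = H/L = 2.6196/2.6490 = 98.9%.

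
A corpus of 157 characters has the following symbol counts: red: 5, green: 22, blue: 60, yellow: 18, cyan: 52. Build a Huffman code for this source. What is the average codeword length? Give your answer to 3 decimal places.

Probabilities are the counts divided by 157.
Repeatedly combine the two least-probable nodes; the expected code length is the sum of the merged weights.
merge 5/157 + 18/157 → 23/157
merge 22/157 + 23/157 → 45/157
merge 45/157 + 52/157 → 97/157
merge 60/157 + 97/157 → 1
L = 23/157 + 45/157 + 97/157 + 1 = 322/157 ≈ 2.051 bits/symbol.

2.051 bits/symbol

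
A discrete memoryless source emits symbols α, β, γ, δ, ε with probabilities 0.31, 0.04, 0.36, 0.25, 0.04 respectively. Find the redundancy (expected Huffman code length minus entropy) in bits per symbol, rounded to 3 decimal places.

Entropy H = −Σ p log₂ p ≈ 1.9259 bits.
Huffman merges: 1/25+1/25→2/25; 2/25+1/4→33/100; 31/100+33/100→16/25; 9/25+16/25→1. L = 41/20 ≈ 2.0500.
L − H = 2.0500 − 1.9259 = 0.124 bits.

0.124 bits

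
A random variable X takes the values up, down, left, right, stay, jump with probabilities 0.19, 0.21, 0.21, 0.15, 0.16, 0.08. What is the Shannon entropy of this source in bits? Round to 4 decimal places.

H = −Σ pᵢ log₂ pᵢ.
−0.19·log₂(0.19) = 0.4552
−0.21·log₂(0.21) = 0.4728
−0.21·log₂(0.21) = 0.4728
−0.15·log₂(0.15) = 0.4105
−0.16·log₂(0.16) = 0.4230
−0.08·log₂(0.08) = 0.2915
Sum ≈ 2.5259 → 2.5259 bits.

2.5259 bits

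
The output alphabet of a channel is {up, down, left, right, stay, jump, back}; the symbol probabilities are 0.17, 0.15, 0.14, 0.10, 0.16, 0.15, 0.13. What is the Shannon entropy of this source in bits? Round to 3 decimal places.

2.791 bits

H = −Σ pᵢ log₂ pᵢ.
−0.17·log₂(0.17) = 0.4346
−0.15·log₂(0.15) = 0.4105
−0.14·log₂(0.14) = 0.3971
−0.10·log₂(0.10) = 0.3322
−0.16·log₂(0.16) = 0.4230
−0.15·log₂(0.15) = 0.4105
−0.13·log₂(0.13) = 0.3826
Sum ≈ 2.7906 → 2.791 bits.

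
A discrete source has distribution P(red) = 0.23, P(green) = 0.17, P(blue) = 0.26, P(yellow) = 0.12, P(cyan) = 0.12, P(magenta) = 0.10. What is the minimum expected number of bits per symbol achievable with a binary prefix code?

2.51 bits/symbol

Repeatedly combine the two least-probable nodes; the expected code length is the sum of the merged weights.
merge 1/10 + 3/25 → 11/50
merge 3/25 + 17/100 → 29/100
merge 11/50 + 23/100 → 9/20
merge 13/50 + 29/100 → 11/20
merge 9/20 + 11/20 → 1
L = 11/50 + 29/100 + 9/20 + 11/20 + 1 = 251/100 = 2.51 bits/symbol.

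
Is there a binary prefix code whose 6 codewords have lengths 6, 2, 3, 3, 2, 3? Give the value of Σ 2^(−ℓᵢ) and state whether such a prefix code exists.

With common denominator 2^6 = 64: Σ 2^(−ℓᵢ) = 1/64 + 16/64 + 8/64 + 8/64 + 16/64 + 8/64 = 57/64 = 0.890625.
Kraft's inequality requires Σ ≤ 1; here Σ = 0.890625 ≤ 1, so such a prefix code exists.

0.890625; yes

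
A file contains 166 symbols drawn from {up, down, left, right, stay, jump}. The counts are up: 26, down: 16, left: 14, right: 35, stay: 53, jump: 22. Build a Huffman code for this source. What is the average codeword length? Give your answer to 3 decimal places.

2.470 bits/symbol

Probabilities are the counts divided by 166.
Repeatedly combine the two least-probable nodes; the expected code length is the sum of the merged weights.
merge 7/83 + 8/83 → 15/83
merge 11/83 + 13/83 → 24/83
merge 15/83 + 35/166 → 65/166
merge 24/83 + 53/166 → 101/166
merge 65/166 + 101/166 → 1
L = 15/83 + 24/83 + 65/166 + 101/166 + 1 = 205/83 ≈ 2.470 bits/symbol.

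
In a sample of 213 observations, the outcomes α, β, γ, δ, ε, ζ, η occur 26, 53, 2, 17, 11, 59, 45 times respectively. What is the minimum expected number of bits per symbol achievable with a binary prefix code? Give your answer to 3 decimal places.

2.465 bits/symbol

Probabilities are the counts divided by 213.
Repeatedly combine the two least-probable nodes; the expected code length is the sum of the merged weights.
merge 2/213 + 11/213 → 13/213
merge 13/213 + 17/213 → 10/71
merge 26/213 + 10/71 → 56/213
merge 15/71 + 53/213 → 98/213
merge 56/213 + 59/213 → 115/213
merge 98/213 + 115/213 → 1
L = 13/213 + 10/71 + 56/213 + 98/213 + 115/213 + 1 = 175/71 ≈ 2.465 bits/symbol.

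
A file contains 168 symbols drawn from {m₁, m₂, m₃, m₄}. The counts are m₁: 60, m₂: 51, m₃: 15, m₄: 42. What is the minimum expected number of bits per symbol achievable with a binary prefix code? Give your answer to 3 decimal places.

Probabilities are the counts divided by 168.
Repeatedly combine the two least-probable nodes; the expected code length is the sum of the merged weights.
merge 5/56 + 1/4 → 19/56
merge 17/56 + 19/56 → 9/14
merge 5/14 + 9/14 → 1
L = 19/56 + 9/14 + 1 = 111/56 ≈ 1.982 bits/symbol.

1.982 bits/symbol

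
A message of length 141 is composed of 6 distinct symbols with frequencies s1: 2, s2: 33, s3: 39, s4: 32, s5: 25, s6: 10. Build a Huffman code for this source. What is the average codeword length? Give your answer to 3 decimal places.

Probabilities are the counts divided by 141.
Repeatedly combine the two least-probable nodes; the expected code length is the sum of the merged weights.
merge 2/141 + 10/141 → 4/47
merge 4/47 + 25/141 → 37/141
merge 32/141 + 11/47 → 65/141
merge 37/141 + 13/47 → 76/141
merge 65/141 + 76/141 → 1
L = 4/47 + 37/141 + 65/141 + 76/141 + 1 = 331/141 ≈ 2.348 bits/symbol.

2.348 bits/symbol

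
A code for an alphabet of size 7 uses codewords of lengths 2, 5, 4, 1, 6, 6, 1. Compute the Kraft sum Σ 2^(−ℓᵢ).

With common denominator 2^6 = 64: Σ 2^(−ℓᵢ) = 16/64 + 2/64 + 4/64 + 32/64 + 1/64 + 1/64 + 32/64 = 88/64 = 1.375.

1.375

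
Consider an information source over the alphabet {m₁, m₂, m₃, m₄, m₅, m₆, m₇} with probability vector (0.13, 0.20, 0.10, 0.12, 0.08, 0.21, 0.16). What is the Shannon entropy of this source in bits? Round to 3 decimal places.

2.734 bits

H = −Σ pᵢ log₂ pᵢ.
−0.13·log₂(0.13) = 0.3826
−0.20·log₂(0.20) = 0.4644
−0.10·log₂(0.10) = 0.3322
−0.12·log₂(0.12) = 0.3671
−0.08·log₂(0.08) = 0.2915
−0.21·log₂(0.21) = 0.4728
−0.16·log₂(0.16) = 0.4230
Sum ≈ 2.7336 → 2.734 bits.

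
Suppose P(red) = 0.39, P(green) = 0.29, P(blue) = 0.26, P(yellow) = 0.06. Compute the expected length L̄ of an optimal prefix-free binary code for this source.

1.93 bits/symbol

Repeatedly combine the two least-probable nodes; the expected code length is the sum of the merged weights.
merge 3/50 + 13/50 → 8/25
merge 29/100 + 8/25 → 61/100
merge 39/100 + 61/100 → 1
L = 8/25 + 61/100 + 1 = 193/100 = 1.93 bits/symbol.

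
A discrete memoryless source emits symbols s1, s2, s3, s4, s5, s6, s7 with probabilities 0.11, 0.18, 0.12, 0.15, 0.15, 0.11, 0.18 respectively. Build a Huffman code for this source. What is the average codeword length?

2.82 bits/symbol

Repeatedly combine the two least-probable nodes; the expected code length is the sum of the merged weights.
merge 11/100 + 11/100 → 11/50
merge 3/25 + 3/20 → 27/100
merge 3/20 + 9/50 → 33/100
merge 9/50 + 11/50 → 2/5
merge 27/100 + 33/100 → 3/5
merge 2/5 + 3/5 → 1
L = 11/50 + 27/100 + 33/100 + 2/5 + 3/5 + 1 = 141/50 = 2.82 bits/symbol.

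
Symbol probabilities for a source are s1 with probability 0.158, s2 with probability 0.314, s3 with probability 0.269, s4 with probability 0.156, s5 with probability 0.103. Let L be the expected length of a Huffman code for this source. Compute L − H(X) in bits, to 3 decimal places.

0.048 bits

Entropy H = −Σ p log₂ p ≈ 2.2108 bits.
Huffman merges: 103/1000+39/250→259/1000; 79/500+259/1000→417/1000; 269/1000+157/500→583/1000; 417/1000+583/1000→1. L = 2259/1000 ≈ 2.2590.
L − H = 2.2590 − 2.2108 = 0.048 bits.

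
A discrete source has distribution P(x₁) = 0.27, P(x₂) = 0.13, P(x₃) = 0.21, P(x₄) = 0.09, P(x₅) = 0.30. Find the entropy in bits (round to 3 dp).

2.199 bits

H = −Σ pᵢ log₂ pᵢ.
−0.27·log₂(0.27) = 0.5100
−0.13·log₂(0.13) = 0.3826
−0.21·log₂(0.21) = 0.4728
−0.09·log₂(0.09) = 0.3127
−0.30·log₂(0.30) = 0.5211
Sum ≈ 2.1992 → 2.199 bits.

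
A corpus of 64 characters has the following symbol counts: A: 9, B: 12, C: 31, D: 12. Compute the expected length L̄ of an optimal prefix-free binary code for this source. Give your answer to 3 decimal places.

Probabilities are the counts divided by 64.
Repeatedly combine the two least-probable nodes; the expected code length is the sum of the merged weights.
merge 9/64 + 3/16 → 21/64
merge 3/16 + 21/64 → 33/64
merge 31/64 + 33/64 → 1
L = 21/64 + 33/64 + 1 = 59/32 ≈ 1.844 bits/symbol.

1.844 bits/symbol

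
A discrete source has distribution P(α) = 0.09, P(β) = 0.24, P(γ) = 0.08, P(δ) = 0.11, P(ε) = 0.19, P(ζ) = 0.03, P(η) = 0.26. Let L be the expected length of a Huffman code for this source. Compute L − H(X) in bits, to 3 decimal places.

Entropy H = −Σ p log₂ p ≈ 2.5609 bits.
Huffman merges: 3/100+2/25→11/100; 9/100+11/100→1/5; 11/100+19/100→3/10; 1/5+6/25→11/25; 13/50+3/10→14/25; 11/25+14/25→1. L = 261/100 ≈ 2.6100.
L − H = 2.6100 − 2.5609 = 0.049 bits.

0.049 bits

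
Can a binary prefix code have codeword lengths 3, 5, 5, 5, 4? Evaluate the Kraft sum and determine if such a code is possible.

0.28125; yes

With common denominator 2^5 = 32: Σ 2^(−ℓᵢ) = 4/32 + 1/32 + 1/32 + 1/32 + 2/32 = 9/32 = 0.28125.
Kraft's inequality requires Σ ≤ 1; here Σ = 0.28125 ≤ 1, so such a prefix code exists.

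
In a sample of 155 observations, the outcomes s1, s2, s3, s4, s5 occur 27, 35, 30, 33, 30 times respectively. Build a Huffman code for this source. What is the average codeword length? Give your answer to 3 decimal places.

2.368 bits/symbol

Probabilities are the counts divided by 155.
Repeatedly combine the two least-probable nodes; the expected code length is the sum of the merged weights.
merge 27/155 + 6/31 → 57/155
merge 6/31 + 33/155 → 63/155
merge 7/31 + 57/155 → 92/155
merge 63/155 + 92/155 → 1
L = 57/155 + 63/155 + 92/155 + 1 = 367/155 ≈ 2.368 bits/symbol.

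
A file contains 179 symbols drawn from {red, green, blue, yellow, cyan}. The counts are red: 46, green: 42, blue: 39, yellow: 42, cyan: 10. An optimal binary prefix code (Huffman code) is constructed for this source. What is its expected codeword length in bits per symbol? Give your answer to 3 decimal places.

2.274 bits/symbol

Probabilities are the counts divided by 179.
Repeatedly combine the two least-probable nodes; the expected code length is the sum of the merged weights.
merge 10/179 + 39/179 → 49/179
merge 42/179 + 42/179 → 84/179
merge 46/179 + 49/179 → 95/179
merge 84/179 + 95/179 → 1
L = 49/179 + 84/179 + 95/179 + 1 = 407/179 ≈ 2.274 bits/symbol.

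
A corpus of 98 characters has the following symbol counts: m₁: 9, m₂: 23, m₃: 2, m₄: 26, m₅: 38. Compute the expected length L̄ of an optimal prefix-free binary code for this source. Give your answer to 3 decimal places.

2.071 bits/symbol

Probabilities are the counts divided by 98.
Repeatedly combine the two least-probable nodes; the expected code length is the sum of the merged weights.
merge 1/49 + 9/98 → 11/98
merge 11/98 + 23/98 → 17/49
merge 13/49 + 17/49 → 30/49
merge 19/49 + 30/49 → 1
L = 11/98 + 17/49 + 30/49 + 1 = 29/14 ≈ 2.071 bits/symbol.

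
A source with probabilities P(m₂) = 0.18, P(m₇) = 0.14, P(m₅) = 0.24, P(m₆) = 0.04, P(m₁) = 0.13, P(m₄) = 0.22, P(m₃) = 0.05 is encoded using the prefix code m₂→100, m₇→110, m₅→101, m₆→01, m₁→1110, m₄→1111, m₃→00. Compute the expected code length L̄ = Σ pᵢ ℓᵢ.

3.26 bits/symbol

L̄ = Σ pᵢ·ℓᵢ = 0.18·3 + 0.14·3 + 0.24·3 + 0.04·2 + 0.13·4 + 0.22·4 + 0.05·2 = 3.26 bits/symbol.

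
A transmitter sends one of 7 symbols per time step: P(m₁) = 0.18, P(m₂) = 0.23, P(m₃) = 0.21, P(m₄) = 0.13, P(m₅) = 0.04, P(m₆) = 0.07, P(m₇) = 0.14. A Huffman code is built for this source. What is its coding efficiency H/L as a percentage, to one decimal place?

98.9%

Entropy H = −Σ p log₂ p ≈ 2.6399 bits.
Huffman merges: 1/25+7/100→11/100; 11/100+13/100→6/25; 7/50+9/50→8/25; 21/100+23/100→11/25; 6/25+8/25→14/25; 11/25+14/25→1. L = 267/100 ≈ 2.6700.
Efficiency = H/L = 2.6399/2.6700 = 98.9%.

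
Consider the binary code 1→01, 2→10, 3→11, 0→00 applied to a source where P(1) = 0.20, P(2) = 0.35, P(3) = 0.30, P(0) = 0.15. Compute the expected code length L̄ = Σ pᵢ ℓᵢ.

L̄ = Σ pᵢ·ℓᵢ = 0.20·2 + 0.35·2 + 0.30·2 + 0.15·2 = 2 bits/symbol.

2 bits/symbol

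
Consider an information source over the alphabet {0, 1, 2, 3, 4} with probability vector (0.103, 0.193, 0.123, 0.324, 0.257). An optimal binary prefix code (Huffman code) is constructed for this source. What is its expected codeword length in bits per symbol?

2.226 bits/symbol

Repeatedly combine the two least-probable nodes; the expected code length is the sum of the merged weights.
merge 103/1000 + 123/1000 → 113/500
merge 193/1000 + 113/500 → 419/1000
merge 257/1000 + 81/250 → 581/1000
merge 419/1000 + 581/1000 → 1
L = 113/500 + 419/1000 + 581/1000 + 1 = 1113/500 = 2.226 bits/symbol.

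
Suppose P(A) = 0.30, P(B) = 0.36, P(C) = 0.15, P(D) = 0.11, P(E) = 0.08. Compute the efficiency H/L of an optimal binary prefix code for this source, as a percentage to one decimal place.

97.0%

Entropy H = −Σ p log₂ p ≈ 2.1040 bits.
Huffman merges: 2/25+11/100→19/100; 3/20+19/100→17/50; 3/10+17/50→16/25; 9/25+16/25→1. L = 217/100 ≈ 2.1700.
Efficiency = H/L = 2.1040/2.1700 = 97.0%.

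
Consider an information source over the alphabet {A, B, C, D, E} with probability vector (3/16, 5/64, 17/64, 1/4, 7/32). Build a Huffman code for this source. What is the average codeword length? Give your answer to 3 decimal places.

2.266 bits/symbol

Repeatedly combine the two least-probable nodes; the expected code length is the sum of the merged weights.
merge 5/64 + 3/16 → 17/64
merge 7/32 + 1/4 → 15/32
merge 17/64 + 17/64 → 17/32
merge 15/32 + 17/32 → 1
L = 17/64 + 15/32 + 17/32 + 1 = 145/64 ≈ 2.266 bits/symbol.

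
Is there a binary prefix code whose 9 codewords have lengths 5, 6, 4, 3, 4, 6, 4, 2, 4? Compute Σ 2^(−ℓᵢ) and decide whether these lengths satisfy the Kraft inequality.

With common denominator 2^6 = 64: Σ 2^(−ℓᵢ) = 2/64 + 1/64 + 4/64 + 8/64 + 4/64 + 1/64 + 4/64 + 16/64 + 4/64 = 44/64 = 0.6875.
Kraft's inequality requires Σ ≤ 1; here Σ = 0.6875 ≤ 1, so such a prefix code exists.

0.6875; yes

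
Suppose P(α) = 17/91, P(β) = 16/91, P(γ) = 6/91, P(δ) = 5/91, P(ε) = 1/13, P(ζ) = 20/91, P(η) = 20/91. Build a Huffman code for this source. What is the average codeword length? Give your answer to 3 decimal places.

Repeatedly combine the two least-probable nodes; the expected code length is the sum of the merged weights.
merge 5/91 + 6/91 → 11/91
merge 1/13 + 11/91 → 18/91
merge 16/91 + 17/91 → 33/91
merge 18/91 + 20/91 → 38/91
merge 20/91 + 33/91 → 53/91
merge 38/91 + 53/91 → 1
L = 11/91 + 18/91 + 33/91 + 38/91 + 53/91 + 1 = 244/91 ≈ 2.681 bits/symbol.

2.681 bits/symbol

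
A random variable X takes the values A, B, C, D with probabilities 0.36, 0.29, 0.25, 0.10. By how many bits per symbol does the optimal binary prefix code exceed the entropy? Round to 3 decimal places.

Entropy H = −Σ p log₂ p ≈ 1.8807 bits.
Huffman merges: 1/10+1/4→7/20; 29/100+7/20→16/25; 9/25+16/25→1. L = 199/100 ≈ 1.9900.
L − H = 1.9900 − 1.8807 = 0.109 bits.

0.109 bits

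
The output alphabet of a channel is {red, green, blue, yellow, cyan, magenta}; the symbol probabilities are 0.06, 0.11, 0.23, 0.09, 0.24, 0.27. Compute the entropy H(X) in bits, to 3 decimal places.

H = −Σ pᵢ log₂ pᵢ.
−0.06·log₂(0.06) = 0.2435
−0.11·log₂(0.11) = 0.3503
−0.23·log₂(0.23) = 0.4877
−0.09·log₂(0.09) = 0.3127
−0.24·log₂(0.24) = 0.4941
−0.27·log₂(0.27) = 0.5100
Sum ≈ 2.3983 → 2.398 bits.

2.398 bits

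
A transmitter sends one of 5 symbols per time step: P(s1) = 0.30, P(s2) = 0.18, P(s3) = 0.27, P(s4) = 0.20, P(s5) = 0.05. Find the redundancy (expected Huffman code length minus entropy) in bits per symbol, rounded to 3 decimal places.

Entropy H = −Σ p log₂ p ≈ 2.1569 bits.
Huffman merges: 1/20+9/50→23/100; 1/5+23/100→43/100; 27/100+3/10→57/100; 43/100+57/100→1. L = 223/100 ≈ 2.2300.
L − H = 2.2300 − 2.1569 = 0.073 bits.

0.073 bits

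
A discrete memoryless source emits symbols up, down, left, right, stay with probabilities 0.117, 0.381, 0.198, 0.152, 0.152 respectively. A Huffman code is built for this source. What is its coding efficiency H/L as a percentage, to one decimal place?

97.5%

Entropy H = −Σ p log₂ p ≈ 2.1814 bits.
Huffman merges: 117/1000+19/125→269/1000; 19/125+99/500→7/20; 269/1000+7/20→619/1000; 381/1000+619/1000→1. L = 1119/500 ≈ 2.2380.
Efficiency = H/L = 2.1814/2.2380 = 97.5%.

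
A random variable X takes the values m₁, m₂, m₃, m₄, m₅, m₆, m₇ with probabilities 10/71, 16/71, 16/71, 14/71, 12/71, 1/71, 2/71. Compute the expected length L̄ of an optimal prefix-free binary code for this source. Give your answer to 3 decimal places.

2.577 bits/symbol

Repeatedly combine the two least-probable nodes; the expected code length is the sum of the merged weights.
merge 1/71 + 2/71 → 3/71
merge 3/71 + 10/71 → 13/71
merge 12/71 + 13/71 → 25/71
merge 14/71 + 16/71 → 30/71
merge 16/71 + 25/71 → 41/71
merge 30/71 + 41/71 → 1
L = 3/71 + 13/71 + 25/71 + 30/71 + 41/71 + 1 = 183/71 ≈ 2.577 bits/symbol.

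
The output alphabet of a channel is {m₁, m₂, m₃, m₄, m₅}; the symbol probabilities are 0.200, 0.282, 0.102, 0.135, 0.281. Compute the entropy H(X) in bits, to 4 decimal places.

2.2199 bits

H = −Σ pᵢ log₂ pᵢ.
−0.200·log₂(0.200) = 0.4644
−0.282·log₂(0.282) = 0.5150
−0.102·log₂(0.102) = 0.3359
−0.135·log₂(0.135) = 0.3900
−0.281·log₂(0.281) = 0.5146
Sum ≈ 2.2199 → 2.2199 bits.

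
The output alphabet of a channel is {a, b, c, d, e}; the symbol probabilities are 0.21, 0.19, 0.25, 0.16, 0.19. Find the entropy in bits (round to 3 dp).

2.306 bits

H = −Σ pᵢ log₂ pᵢ.
−0.21·log₂(0.21) = 0.4728
−0.19·log₂(0.19) = 0.4552
−0.25·log₂(0.25) = 0.5000
−0.16·log₂(0.16) = 0.4230
−0.19·log₂(0.19) = 0.4552
Sum ≈ 2.3063 → 2.306 bits.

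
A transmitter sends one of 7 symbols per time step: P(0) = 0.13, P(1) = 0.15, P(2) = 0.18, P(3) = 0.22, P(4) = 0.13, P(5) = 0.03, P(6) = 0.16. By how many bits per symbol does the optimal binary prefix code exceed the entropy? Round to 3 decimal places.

Entropy H = −Σ p log₂ p ≈ 2.6765 bits.
Huffman merges: 3/100+13/100→4/25; 13/100+3/20→7/25; 4/25+4/25→8/25; 9/50+11/50→2/5; 7/25+8/25→3/5; 2/5+3/5→1. L = 69/25 ≈ 2.7600.
L − H = 2.7600 − 2.6765 = 0.084 bits.

0.084 bits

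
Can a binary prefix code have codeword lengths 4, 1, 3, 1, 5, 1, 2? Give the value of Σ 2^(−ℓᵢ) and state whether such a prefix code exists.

With common denominator 2^5 = 32: Σ 2^(−ℓᵢ) = 2/32 + 16/32 + 4/32 + 16/32 + 1/32 + 16/32 + 8/32 = 63/32 = 1.96875.
Kraft's inequality requires Σ ≤ 1; here Σ = 1.96875 > 1, so no such prefix code exists.

1.96875; no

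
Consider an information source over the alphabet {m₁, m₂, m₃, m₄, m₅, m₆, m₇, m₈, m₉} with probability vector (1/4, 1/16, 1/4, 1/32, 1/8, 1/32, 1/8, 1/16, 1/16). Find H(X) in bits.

Each probability is a power of 1/2, so log₂(1/p) is an integer.
H = Σ p·log₂(1/p) = 1/4·2 + 1/16·4 + 1/4·2 + 1/32·5 + 1/8·3 + 1/32·5 + 1/8·3 + 1/16·4 + 1/16·4 = 2.8125 bits.

2.8125 bits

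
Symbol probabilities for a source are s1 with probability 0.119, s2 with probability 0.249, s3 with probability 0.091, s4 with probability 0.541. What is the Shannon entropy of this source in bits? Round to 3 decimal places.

1.659 bits

H = −Σ pᵢ log₂ pᵢ.
−0.119·log₂(0.119) = 0.3654
−0.249·log₂(0.249) = 0.4994
−0.091·log₂(0.091) = 0.3147
−0.541·log₂(0.541) = 0.4795
Sum ≈ 1.6590 → 1.659 bits.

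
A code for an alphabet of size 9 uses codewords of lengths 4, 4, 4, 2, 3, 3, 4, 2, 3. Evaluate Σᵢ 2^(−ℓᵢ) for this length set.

1.125

With common denominator 2^4 = 16: Σ 2^(−ℓᵢ) = 1/16 + 1/16 + 1/16 + 4/16 + 2/16 + 2/16 + 1/16 + 4/16 + 2/16 = 18/16 = 1.125.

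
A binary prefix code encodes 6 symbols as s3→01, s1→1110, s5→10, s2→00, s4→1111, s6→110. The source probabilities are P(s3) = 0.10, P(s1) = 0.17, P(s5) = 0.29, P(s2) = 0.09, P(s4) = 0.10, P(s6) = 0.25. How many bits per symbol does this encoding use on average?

L̄ = Σ pᵢ·ℓᵢ = 0.10·2 + 0.17·4 + 0.29·2 + 0.09·2 + 0.10·4 + 0.25·3 = 2.79 bits/symbol.

2.79 bits/symbol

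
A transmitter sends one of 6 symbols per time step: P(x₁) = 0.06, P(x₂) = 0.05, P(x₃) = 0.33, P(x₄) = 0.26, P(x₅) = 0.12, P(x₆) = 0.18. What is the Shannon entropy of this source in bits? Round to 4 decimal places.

H = −Σ pᵢ log₂ pᵢ.
−0.06·log₂(0.06) = 0.2435
−0.05·log₂(0.05) = 0.2161
−0.33·log₂(0.33) = 0.5278
−0.26·log₂(0.26) = 0.5053
−0.12·log₂(0.12) = 0.3671
−0.18·log₂(0.18) = 0.4453
Sum ≈ 2.3051 → 2.3051 bits.

2.3051 bits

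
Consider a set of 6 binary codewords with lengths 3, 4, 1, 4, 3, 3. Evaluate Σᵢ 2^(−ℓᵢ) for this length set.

1

With common denominator 2^4 = 16: Σ 2^(−ℓᵢ) = 2/16 + 1/16 + 8/16 + 1/16 + 2/16 + 2/16 = 16/16 = 1.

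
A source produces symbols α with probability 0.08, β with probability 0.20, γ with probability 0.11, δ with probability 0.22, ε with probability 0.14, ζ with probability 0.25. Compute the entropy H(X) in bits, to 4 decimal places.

H = −Σ pᵢ log₂ pᵢ.
−0.08·log₂(0.08) = 0.2915
−0.20·log₂(0.20) = 0.4644
−0.11·log₂(0.11) = 0.3503
−0.22·log₂(0.22) = 0.4806
−0.14·log₂(0.14) = 0.3971
−0.25·log₂(0.25) = 0.5000
Sum ≈ 2.4839 → 2.4839 bits.

2.4839 bits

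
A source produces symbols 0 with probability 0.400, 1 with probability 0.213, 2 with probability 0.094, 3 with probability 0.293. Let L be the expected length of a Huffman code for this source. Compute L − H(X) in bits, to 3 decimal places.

0.063 bits

Entropy H = −Σ p log₂ p ≈ 1.8436 bits.
Huffman merges: 47/500+213/1000→307/1000; 293/1000+307/1000→3/5; 2/5+3/5→1. L = 1907/1000 ≈ 1.9070.
L − H = 1.9070 − 1.8436 = 0.063 bits.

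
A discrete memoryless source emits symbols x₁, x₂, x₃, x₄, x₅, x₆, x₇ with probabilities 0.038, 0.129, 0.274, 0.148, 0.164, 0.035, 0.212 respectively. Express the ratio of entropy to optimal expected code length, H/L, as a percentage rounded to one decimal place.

Entropy H = −Σ p log₂ p ≈ 2.5516 bits.
Huffman merges: 7/200+19/500→73/1000; 73/1000+129/1000→101/500; 37/250+41/250→39/125; 101/500+53/250→207/500; 137/500+39/125→293/500; 207/500+293/500→1. L = 2587/1000 ≈ 2.5870.
Efficiency = H/L = 2.5516/2.5870 = 98.6%.

98.6%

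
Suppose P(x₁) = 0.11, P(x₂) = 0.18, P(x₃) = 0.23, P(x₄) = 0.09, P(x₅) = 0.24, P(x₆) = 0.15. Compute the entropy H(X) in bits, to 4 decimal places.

H = −Σ pᵢ log₂ pᵢ.
−0.11·log₂(0.11) = 0.3503
−0.18·log₂(0.18) = 0.4453
−0.23·log₂(0.23) = 0.4877
−0.09·log₂(0.09) = 0.3127
−0.24·log₂(0.24) = 0.4941
−0.15·log₂(0.15) = 0.4105
Sum ≈ 2.5006 → 2.5006 bits.

2.5006 bits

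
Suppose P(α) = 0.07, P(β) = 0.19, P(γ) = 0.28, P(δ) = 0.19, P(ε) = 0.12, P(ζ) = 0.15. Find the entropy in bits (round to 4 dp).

H = −Σ pᵢ log₂ pᵢ.
−0.07·log₂(0.07) = 0.2686
−0.19·log₂(0.19) = 0.4552
−0.28·log₂(0.28) = 0.5142
−0.19·log₂(0.19) = 0.4552
−0.12·log₂(0.12) = 0.3671
−0.15·log₂(0.15) = 0.4105
Sum ≈ 2.4708 → 2.4708 bits.

2.4708 bits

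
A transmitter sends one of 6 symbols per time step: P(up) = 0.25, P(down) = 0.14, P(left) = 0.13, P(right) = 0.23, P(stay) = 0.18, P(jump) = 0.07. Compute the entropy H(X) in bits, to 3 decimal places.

H = −Σ pᵢ log₂ pᵢ.
−0.25·log₂(0.25) = 0.5000
−0.14·log₂(0.14) = 0.3971
−0.13·log₂(0.13) = 0.3826
−0.23·log₂(0.23) = 0.4877
−0.18·log₂(0.18) = 0.4453
−0.07·log₂(0.07) = 0.2686
Sum ≈ 2.4813 → 2.481 bits.

2.481 bits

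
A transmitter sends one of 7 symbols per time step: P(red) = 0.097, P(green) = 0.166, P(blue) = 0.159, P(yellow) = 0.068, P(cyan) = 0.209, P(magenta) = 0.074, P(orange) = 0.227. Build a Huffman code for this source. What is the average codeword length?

2.706 bits/symbol

Repeatedly combine the two least-probable nodes; the expected code length is the sum of the merged weights.
merge 17/250 + 37/500 → 71/500
merge 97/1000 + 71/500 → 239/1000
merge 159/1000 + 83/500 → 13/40
merge 209/1000 + 227/1000 → 109/250
merge 239/1000 + 13/40 → 141/250
merge 109/250 + 141/250 → 1
L = 71/500 + 239/1000 + 13/40 + 109/250 + 141/250 + 1 = 1353/500 = 2.706 bits/symbol.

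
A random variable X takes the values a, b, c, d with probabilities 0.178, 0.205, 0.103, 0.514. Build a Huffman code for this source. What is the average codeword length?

1.767 bits/symbol

Repeatedly combine the two least-probable nodes; the expected code length is the sum of the merged weights.
merge 103/1000 + 89/500 → 281/1000
merge 41/200 + 281/1000 → 243/500
merge 243/500 + 257/500 → 1
L = 281/1000 + 243/500 + 1 = 1767/1000 = 1.767 bits/symbol.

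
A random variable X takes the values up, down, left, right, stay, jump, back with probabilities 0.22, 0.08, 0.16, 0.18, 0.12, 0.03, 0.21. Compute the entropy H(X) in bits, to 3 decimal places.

H = −Σ pᵢ log₂ pᵢ.
−0.22·log₂(0.22) = 0.4806
−0.08·log₂(0.08) = 0.2915
−0.16·log₂(0.16) = 0.4230
−0.18·log₂(0.18) = 0.4453
−0.12·log₂(0.12) = 0.3671
−0.03·log₂(0.03) = 0.1518
−0.21·log₂(0.21) = 0.4728
Sum ≈ 2.6321 → 2.632 bits.

2.632 bits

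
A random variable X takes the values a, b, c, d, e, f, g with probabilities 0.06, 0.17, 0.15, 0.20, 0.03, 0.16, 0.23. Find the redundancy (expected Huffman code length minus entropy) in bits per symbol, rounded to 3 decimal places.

Entropy H = −Σ p log₂ p ≈ 2.6155 bits.
Huffman merges: 3/100+3/50→9/100; 9/100+3/20→6/25; 4/25+17/100→33/100; 1/5+23/100→43/100; 6/25+33/100→57/100; 43/100+57/100→1. L = 133/50 ≈ 2.6600.
L − H = 2.6600 − 2.6155 = 0.044 bits.

0.044 bits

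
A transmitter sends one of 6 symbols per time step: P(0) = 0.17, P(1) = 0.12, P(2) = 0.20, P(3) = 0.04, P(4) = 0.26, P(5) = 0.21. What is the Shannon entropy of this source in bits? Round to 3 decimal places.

2.430 bits

H = −Σ pᵢ log₂ pᵢ.
−0.17·log₂(0.17) = 0.4346
−0.12·log₂(0.12) = 0.3671
−0.20·log₂(0.20) = 0.4644
−0.04·log₂(0.04) = 0.1858
−0.26·log₂(0.26) = 0.5053
−0.21·log₂(0.21) = 0.4728
Sum ≈ 2.4299 → 2.430 bits.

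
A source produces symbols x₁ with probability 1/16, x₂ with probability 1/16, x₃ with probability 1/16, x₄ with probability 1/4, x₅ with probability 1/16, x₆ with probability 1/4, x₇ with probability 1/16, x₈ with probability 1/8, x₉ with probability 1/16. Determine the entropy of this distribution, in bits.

2.875 bits

Each probability is a power of 1/2, so log₂(1/p) is an integer.
H = Σ p·log₂(1/p) = 1/16·4 + 1/16·4 + 1/16·4 + 1/4·2 + 1/16·4 + 1/4·2 + 1/16·4 + 1/8·3 + 1/16·4 = 2.875 bits.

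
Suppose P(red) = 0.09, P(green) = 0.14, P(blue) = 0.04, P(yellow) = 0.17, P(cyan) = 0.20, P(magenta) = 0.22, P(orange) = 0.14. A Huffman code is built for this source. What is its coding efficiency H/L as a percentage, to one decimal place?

Entropy H = −Σ p log₂ p ≈ 2.6722 bits.
Huffman merges: 1/25+9/100→13/100; 13/100+7/50→27/100; 7/50+17/100→31/100; 1/5+11/50→21/50; 27/100+31/100→29/50; 21/50+29/50→1. L = 271/100 ≈ 2.7100.
Efficiency = H/L = 2.6722/2.7100 = 98.6%.

98.6%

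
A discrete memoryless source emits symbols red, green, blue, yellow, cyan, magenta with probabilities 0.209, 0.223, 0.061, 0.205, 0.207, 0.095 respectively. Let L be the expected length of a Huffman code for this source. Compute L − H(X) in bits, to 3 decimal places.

Entropy H = −Σ p log₂ p ≈ 2.4626 bits.
Huffman merges: 61/1000+19/200→39/250; 39/250+41/200→361/1000; 207/1000+209/1000→52/125; 223/1000+361/1000→73/125; 52/125+73/125→1. L = 2517/1000 ≈ 2.5170.
L − H = 2.5170 − 2.4626 = 0.054 bits.

0.054 bits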